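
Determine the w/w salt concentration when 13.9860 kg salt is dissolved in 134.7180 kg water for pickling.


Formula: Conc = salt / (water + salt) * 100
Substituting: Conc = 13.9860 / (134.7180 + 13.9860) * 100
Result: 9.4053 %


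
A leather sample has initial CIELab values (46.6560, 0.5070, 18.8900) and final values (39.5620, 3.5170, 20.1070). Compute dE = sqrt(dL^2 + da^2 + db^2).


dL = -7.0940, da = 3.0100, db = 1.2170
dE = sqrt((-7.0940)^2 + 3.0100^2 + 1.2170^2) = 7.8017


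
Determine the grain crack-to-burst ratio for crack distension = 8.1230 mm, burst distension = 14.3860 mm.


Formula: Ratio = crack / burst
Substituting: Ratio = 8.1230 / 14.3860
Result: 0.5646


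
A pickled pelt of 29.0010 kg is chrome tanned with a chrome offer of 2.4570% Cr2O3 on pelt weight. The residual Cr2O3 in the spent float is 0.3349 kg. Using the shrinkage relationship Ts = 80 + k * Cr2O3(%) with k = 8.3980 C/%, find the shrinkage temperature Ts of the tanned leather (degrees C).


Offered = pelt * offer_pct / 100 = 29.0010 * 2.4570 / 100 = 0.7126 kg
Uptake = offered - residual = 0.7126 - 0.3349 = 0.3777 kg
Cr2O3% on pelt = uptake / pelt * 100 = 0.3777 / 29.0010 * 100 = 1.3022 %
Ts = 80 + k * Cr2O3% = 80 + 8.3980 * 1.3022 = 90.9360 C


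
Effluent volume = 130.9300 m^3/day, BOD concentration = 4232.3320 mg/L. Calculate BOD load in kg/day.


Formula: BOD_load = volume * conc / 1000
Substituting: BOD_load = 130.9300 * 4232.3320 / 1000
Result: 554.1392 kg/day


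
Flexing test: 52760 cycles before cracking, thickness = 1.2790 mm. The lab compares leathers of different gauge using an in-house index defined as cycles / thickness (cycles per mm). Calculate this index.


Formula: Index = cycles / thickness
Substituting: Index = 52760 / 1.2790
Result: 41250.9773 cycles/mm


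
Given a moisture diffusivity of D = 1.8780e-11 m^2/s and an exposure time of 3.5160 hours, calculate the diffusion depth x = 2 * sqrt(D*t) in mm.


t = 3.5160 hr * 3600 = 12657.6000 s
D * t = 1.8780e-11 * 12657.6000 = 2.3771e-07
x = 2 * sqrt(D*t) = 2 * sqrt(2.3771e-07) = 9.7511e-04 m = 0.9751 mm


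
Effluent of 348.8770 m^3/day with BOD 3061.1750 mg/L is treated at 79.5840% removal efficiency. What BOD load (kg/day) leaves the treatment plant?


Load_in = volume * conc / 1000 = 348.8770 * 3061.1750 / 1000 = 1067.9736 kg/day
Removed = Load_in * eff / 100 = 1067.9736 * 79.5840 / 100 = 849.9361 kg/day
Load_out = Load_in - Removed = 1067.9736 - 849.9361 = 218.0375 kg/day


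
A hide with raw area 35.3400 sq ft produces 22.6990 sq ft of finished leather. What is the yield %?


Formula: Yield = finished / raw * 100
Substituting: Yield = 22.6990 / 35.3400 * 100
Result: 64.2303 %


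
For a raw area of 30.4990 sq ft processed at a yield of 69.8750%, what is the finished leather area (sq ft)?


Formula: finished = raw * yield / 100
Substituting: finished = 30.4990 * 69.8750 / 100
Result: 21.3112 sq ft


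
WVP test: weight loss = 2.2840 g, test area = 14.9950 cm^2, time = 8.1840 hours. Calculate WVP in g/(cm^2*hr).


Formula: WVP = loss / (area * time)
Substituting: WVP = 2.2840 / (14.9950 * 8.1840)
Result: 0.0186116 g/(cm^2*hr)


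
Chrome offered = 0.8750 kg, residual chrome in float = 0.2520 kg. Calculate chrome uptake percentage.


Formula: Uptake = (offered - residual) / offered * 100
Substituting: Uptake = (0.8750 - 0.2520) / 0.8750 * 100
Result: 71.2000 %


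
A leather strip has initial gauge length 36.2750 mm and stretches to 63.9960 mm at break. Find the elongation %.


Formula: Elongation = (Lf - L0) / L0 * 100
Substituting: Elongation = (63.9960 - 36.2750) / 36.2750 * 100
Result: 76.4190 %


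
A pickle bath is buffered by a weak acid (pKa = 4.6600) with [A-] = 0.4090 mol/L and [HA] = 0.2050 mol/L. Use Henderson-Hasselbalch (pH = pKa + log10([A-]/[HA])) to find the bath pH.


ratio = [A-] / [HA] = 0.4090 / 0.2050 = 1.9951
log10(ratio) = 0.3000
pH = pKa + log10(ratio) = 4.6600 + 0.3000 = 4.9600


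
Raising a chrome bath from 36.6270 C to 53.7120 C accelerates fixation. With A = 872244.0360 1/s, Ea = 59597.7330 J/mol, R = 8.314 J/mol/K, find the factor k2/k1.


T1 = 36.6270 + 273.15 = 309.7770 K; T2 = 53.7120 + 273.15 = 326.8620 K
k1 = A * exp(-Ea/(R*T1)) = 872244.0360 * exp(-59597.7330/(8.314*309.7770)) = 7.7785e-05 1/s
k2 = A * exp(-Ea/(R*T2)) = 872244.0360 * exp(-59597.7330/(8.314*326.8620)) = 2.6073e-04 1/s
k2/k1 = 2.6073e-04 / 7.7785e-05 = 3.3520


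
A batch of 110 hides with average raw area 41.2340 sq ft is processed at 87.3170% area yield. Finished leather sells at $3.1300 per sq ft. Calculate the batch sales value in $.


Raw_total = N * avg_area = 110 * 41.2340 = 4535.7400 sq ft
Finished = Raw_total * yield / 100 = 4535.7400 * 87.3170 / 100 = 3960.4721 sq ft
Value = Finished * price = 3960.4721 * 3.1300 = 12396.2777 $


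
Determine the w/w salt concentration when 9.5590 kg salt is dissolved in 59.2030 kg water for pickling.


Formula: Conc = salt / (water + salt) * 100
Substituting: Conc = 9.5590 / (59.2030 + 9.5590) * 100
Result: 13.9016 %


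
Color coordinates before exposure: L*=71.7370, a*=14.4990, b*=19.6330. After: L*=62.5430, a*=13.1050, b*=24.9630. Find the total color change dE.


dL = -9.1940, da = -1.3940, db = 5.3300
dE = sqrt((-9.1940)^2 + (-1.3940)^2 + 5.3300^2) = 10.7183


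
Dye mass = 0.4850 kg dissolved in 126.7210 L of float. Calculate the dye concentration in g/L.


Formula: Conc = dye_mass(kg) / volume(L) * 1000
Substituting: Conc = 0.4850 / 126.7210 * 1000
Result: 3.8273 g/L


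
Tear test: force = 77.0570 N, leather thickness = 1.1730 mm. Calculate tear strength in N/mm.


Formula: Tear strength = force / thickness
Substituting: Tear strength = 77.0570 / 1.1730
Result: 65.6922 N/mm


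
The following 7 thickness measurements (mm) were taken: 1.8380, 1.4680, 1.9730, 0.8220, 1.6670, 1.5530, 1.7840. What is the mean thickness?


Formula: Average = sum / n
Substituting: Average = 11.1050 / 7
Result: 1.5864 mm


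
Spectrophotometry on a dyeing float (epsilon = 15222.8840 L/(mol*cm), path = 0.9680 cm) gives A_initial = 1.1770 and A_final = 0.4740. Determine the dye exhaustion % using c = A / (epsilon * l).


c_initial = A_i / (epsilon * l) = 1.1770 / (15222.8840 * 0.9680) = 7.9874e-05 mol/L
c_final = A_f / (epsilon * l) = 0.4740 / (15222.8840 * 0.9680) = 3.2167e-05 mol/L
Exhaustion = (c_initial - c_final) / c_initial * 100 = (7.9874e-05 - 3.2167e-05) / 7.9874e-05 * 100 = 59.7281 %


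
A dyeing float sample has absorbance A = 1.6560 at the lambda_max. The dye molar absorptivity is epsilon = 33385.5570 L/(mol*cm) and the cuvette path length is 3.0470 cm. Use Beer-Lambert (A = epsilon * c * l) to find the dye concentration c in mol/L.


Formula: c = A / (epsilon * l)
Substituting: c = 1.6560 / (33385.5570 * 3.0470)
Result: 1.6279e-05 mol/L


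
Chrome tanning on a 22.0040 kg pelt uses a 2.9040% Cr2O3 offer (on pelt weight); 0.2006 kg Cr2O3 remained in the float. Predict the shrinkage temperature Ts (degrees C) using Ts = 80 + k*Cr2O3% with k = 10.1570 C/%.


Offered = pelt * offer_pct / 100 = 22.0040 * 2.9040 / 100 = 0.6390 kg
Uptake = offered - residual = 0.6390 - 0.2006 = 0.4384 kg
Cr2O3% on pelt = uptake / pelt * 100 = 0.4384 / 22.0040 * 100 = 1.9923 %
Ts = 80 + k * Cr2O3% = 80 + 10.1570 * 1.9923 = 100.2363 C


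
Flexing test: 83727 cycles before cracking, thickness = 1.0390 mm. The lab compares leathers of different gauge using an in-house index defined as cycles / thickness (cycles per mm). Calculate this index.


Formula: Index = cycles / thickness
Substituting: Index = 83727 / 1.0390
Result: 80584.2156 cycles/mm


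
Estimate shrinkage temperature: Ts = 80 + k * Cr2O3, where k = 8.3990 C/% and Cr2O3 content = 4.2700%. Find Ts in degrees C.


Formula: Ts = 80 + k * Cr2O3
Substituting: Ts = 80 + 8.3990 * 4.2700
Result: 115.8637 C


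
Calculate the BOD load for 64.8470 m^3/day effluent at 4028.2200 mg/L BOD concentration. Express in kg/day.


Formula: BOD_load = volume * conc / 1000
Substituting: BOD_load = 64.8470 * 4028.2200 / 1000
Result: 261.2180 kg/day


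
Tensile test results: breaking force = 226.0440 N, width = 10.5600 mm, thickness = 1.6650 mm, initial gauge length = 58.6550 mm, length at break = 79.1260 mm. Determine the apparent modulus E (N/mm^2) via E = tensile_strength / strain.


TS = F / (w * t) = 226.0440 / (10.5600 * 1.6650) = 12.8563 N/mm^2
strain = (Lf - L0) / L0 = (79.1260 - 58.6550) / 58.6550 = 0.3490
E = TS / strain = 12.8563 / 0.3490 = 36.8367 N/mm^2


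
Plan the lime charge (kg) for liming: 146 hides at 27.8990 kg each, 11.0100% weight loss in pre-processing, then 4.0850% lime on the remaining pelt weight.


Total_raw = N * avg_wt = 146 * 27.8990 = 4073.2540 kg
Substrate = Total_raw * (1 - loss/100) = 4073.2540 * (1 - 11.0100/100) = 3624.7887 kg
Lime = Substrate * pct / 100 = 3624.7887 * 4.0850 / 100 = 148.0726 kg


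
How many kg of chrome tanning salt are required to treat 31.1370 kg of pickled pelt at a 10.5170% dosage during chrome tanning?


Formula: Chrome = substrate * pct / 100
Substituting: Chrome = 31.1370 * 10.5170 / 100
Result: 3.2747 kg


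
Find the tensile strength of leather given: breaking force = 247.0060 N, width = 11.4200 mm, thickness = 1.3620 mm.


Formula: TS = force / (width * thickness)
Substituting: TS = 247.0060 / (11.4200 * 1.3620)
Result: 15.8805 N/mm^2


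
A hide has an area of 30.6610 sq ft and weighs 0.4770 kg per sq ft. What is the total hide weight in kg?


Formula: Weight = area * weight_per_sqft
Substituting: Weight = 30.6610 * 0.4770
Result: 14.6253 kg


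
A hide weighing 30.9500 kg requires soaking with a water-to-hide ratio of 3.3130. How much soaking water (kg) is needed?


Formula: Water = hide_weight * ratio
Substituting: Water = 30.9500 * 3.3130
Result: 102.5374 kg


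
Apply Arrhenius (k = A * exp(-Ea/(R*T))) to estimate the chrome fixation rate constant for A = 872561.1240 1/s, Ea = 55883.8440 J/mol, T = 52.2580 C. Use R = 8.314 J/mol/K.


T_K = T_C + 273.15 = 52.2580 + 273.15 = 325.4080 K
exponent = -Ea / (R * T_K) = -55883.8440 / (8.314 * 325.4080) = -20.6561
k = A * exp(exponent) = 872561.1240 * exp(-20.6561) = 9.3319e-04 1/s


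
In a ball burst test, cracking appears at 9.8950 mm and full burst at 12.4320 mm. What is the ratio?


Formula: Ratio = crack / burst
Substituting: Ratio = 9.8950 / 12.4320
Result: 0.7959


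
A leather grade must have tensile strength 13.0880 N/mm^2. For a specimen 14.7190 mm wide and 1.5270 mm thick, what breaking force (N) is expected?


Formula: F = TS * w * t
Substituting: F = 13.0880 * 14.7190 * 1.5270
Result: 294.1647 N


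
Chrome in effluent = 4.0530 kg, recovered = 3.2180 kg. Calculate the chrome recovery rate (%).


Formula: Recovery = recovered / input * 100
Substituting: Recovery = 3.2180 / 4.0530 * 100
Result: 79.3980 %


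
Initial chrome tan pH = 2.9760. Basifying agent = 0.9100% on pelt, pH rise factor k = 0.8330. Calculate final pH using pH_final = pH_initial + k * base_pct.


Formula: pH_final = pH_initial + k * base_pct
Substituting: pH_final = 2.9760 + 0.8330 * 0.9100
Result: 3.7340


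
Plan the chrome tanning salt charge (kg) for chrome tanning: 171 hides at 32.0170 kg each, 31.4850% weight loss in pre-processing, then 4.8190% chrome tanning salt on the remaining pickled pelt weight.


Total_raw = N * avg_wt = 171 * 32.0170 = 5474.9070 kg
Substrate = Total_raw * (1 - loss/100) = 5474.9070 * (1 - 31.4850/100) = 3751.1325 kg
Chrome = Substrate * pct / 100 = 3751.1325 * 4.8190 / 100 = 180.7671 kg


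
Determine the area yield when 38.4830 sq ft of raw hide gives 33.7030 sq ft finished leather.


Formula: Yield = finished / raw * 100
Substituting: Yield = 33.7030 / 38.4830 * 100
Result: 87.5789 %


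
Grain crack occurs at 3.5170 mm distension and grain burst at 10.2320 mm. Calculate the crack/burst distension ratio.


Formula: Ratio = crack / burst
Substituting: Ratio = 3.5170 / 10.2320
Result: 0.3437


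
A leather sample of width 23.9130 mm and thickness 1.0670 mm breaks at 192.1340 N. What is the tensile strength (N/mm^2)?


Formula: TS = force / (width * thickness)
Substituting: TS = 192.1340 / (23.9130 * 1.0670)
Result: 7.5302 N/mm^2


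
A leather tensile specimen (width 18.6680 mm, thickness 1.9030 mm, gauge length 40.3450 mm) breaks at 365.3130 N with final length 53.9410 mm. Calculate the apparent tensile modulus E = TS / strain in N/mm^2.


TS = F / (w * t) = 365.3130 / (18.6680 * 1.9030) = 10.2832 N/mm^2
strain = (Lf - L0) / L0 = (53.9410 - 40.3450) / 40.3450 = 0.3370
E = TS / strain = 10.2832 / 0.3370 = 30.5146 N/mm^2


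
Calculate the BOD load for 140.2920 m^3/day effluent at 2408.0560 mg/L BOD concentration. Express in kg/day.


Formula: BOD_load = volume * conc / 1000
Substituting: BOD_load = 140.2920 * 2408.0560 / 1000
Result: 337.8310 kg/day


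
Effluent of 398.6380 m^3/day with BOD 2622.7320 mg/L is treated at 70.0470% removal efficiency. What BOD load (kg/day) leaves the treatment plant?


Load_in = volume * conc / 1000 = 398.6380 * 2622.7320 / 1000 = 1045.5206 kg/day
Removed = Load_in * eff / 100 = 1045.5206 * 70.0470 / 100 = 732.3558 kg/day
Load_out = Load_in - Removed = 1045.5206 - 732.3558 = 313.1648 kg/day


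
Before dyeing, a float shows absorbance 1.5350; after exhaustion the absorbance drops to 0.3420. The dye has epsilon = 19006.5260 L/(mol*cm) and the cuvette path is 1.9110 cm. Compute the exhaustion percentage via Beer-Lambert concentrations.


c_initial = A_i / (epsilon * l) = 1.5350 / (19006.5260 * 1.9110) = 4.2262e-05 mol/L
c_final = A_f / (epsilon * l) = 0.3420 / (19006.5260 * 1.9110) = 9.4159e-06 mol/L
Exhaustion = (c_initial - c_final) / c_initial * 100 = (4.2262e-05 - 9.4159e-06) / 4.2262e-05 * 100 = 77.7199 %


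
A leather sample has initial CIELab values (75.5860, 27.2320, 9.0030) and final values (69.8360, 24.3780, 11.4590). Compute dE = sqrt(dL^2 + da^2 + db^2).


dL = -5.7500, da = -2.8540, db = 2.4560
dE = sqrt((-5.7500)^2 + (-2.8540)^2 + 2.4560^2) = 6.8731


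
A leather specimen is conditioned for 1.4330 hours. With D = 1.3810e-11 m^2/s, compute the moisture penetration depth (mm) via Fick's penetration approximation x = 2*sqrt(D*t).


t = 1.4330 hr * 3600 = 5158.8000 s
D * t = 1.3810e-11 * 5158.8000 = 7.1243e-08
x = 2 * sqrt(D*t) = 2 * sqrt(7.1243e-08) = 5.3383e-04 m = 0.5338 mm


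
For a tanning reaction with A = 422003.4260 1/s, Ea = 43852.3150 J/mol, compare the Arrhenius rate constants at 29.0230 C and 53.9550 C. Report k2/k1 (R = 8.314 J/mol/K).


T1 = 29.0230 + 273.15 = 302.1730 K; T2 = 53.9550 + 273.15 = 327.1050 K
k1 = A * exp(-Ea/(R*T1)) = 422003.4260 * exp(-43852.3150/(8.314*302.1730)) = 0.0110811 1/s
k2 = A * exp(-Ea/(R*T2)) = 422003.4260 * exp(-43852.3150/(8.314*327.1050)) = 0.0419168 1/s
k2/k1 = 0.0419168 / 0.0110811 = 3.7827


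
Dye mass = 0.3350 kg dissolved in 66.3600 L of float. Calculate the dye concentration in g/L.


Formula: Conc = dye_mass(kg) / volume(L) * 1000
Substituting: Conc = 0.3350 / 66.3600 * 1000
Result: 5.0482 g/L


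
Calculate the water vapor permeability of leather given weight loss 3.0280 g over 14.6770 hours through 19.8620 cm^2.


Formula: WVP = loss / (area * time)
Substituting: WVP = 3.0280 / (19.8620 * 14.6770)
Result: 0.0103871 g/(cm^2*hr)


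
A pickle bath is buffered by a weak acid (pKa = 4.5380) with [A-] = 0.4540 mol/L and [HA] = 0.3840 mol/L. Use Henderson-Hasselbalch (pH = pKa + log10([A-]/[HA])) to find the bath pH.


ratio = [A-] / [HA] = 0.4540 / 0.3840 = 1.1823
log10(ratio) = 0.0727246
pH = pKa + log10(ratio) = 4.5380 + 0.0727246 = 4.6107


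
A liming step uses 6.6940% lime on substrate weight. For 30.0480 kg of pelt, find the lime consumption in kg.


Formula: Lime = substrate * pct / 100
Substituting: Lime = 30.0480 * 6.6940 / 100
Result: 2.0114 kg


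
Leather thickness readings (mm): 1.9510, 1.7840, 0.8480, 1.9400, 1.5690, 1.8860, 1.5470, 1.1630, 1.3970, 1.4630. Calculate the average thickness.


Formula: Average = sum / n
Substituting: Average = 15.5480 / 10
Result: 1.5548 mm


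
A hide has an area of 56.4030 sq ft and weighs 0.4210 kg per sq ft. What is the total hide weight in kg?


Formula: Weight = area * weight_per_sqft
Substituting: Weight = 56.4030 * 0.4210
Result: 23.7457 kg


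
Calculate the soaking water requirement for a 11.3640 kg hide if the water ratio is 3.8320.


Formula: Water = hide_weight * ratio
Substituting: Water = 11.3640 * 3.8320
Result: 43.5468 kg


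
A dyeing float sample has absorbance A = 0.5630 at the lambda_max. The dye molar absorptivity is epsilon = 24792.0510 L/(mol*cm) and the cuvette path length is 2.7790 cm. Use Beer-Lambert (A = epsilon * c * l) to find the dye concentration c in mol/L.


Formula: c = A / (epsilon * l)
Substituting: c = 0.5630 / (24792.0510 * 2.7790)
Result: 8.1716e-06 mol/L


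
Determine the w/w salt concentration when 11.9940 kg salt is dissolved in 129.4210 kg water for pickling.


Formula: Conc = salt / (water + salt) * 100
Substituting: Conc = 11.9940 / (129.4210 + 11.9940) * 100
Result: 8.4814 %


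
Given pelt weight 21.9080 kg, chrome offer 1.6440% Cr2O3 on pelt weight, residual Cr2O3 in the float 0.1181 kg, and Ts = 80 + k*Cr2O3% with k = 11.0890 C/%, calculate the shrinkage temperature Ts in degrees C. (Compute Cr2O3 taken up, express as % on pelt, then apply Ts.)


Offered = pelt * offer_pct / 100 = 21.9080 * 1.6440 / 100 = 0.3602 kg
Uptake = offered - residual = 0.3602 - 0.1181 = 0.2421 kg
Cr2O3% on pelt = uptake / pelt * 100 = 0.2421 / 21.9080 * 100 = 1.1049 %
Ts = 80 + k * Cr2O3% = 80 + 11.0890 * 1.1049 = 92.2525 C


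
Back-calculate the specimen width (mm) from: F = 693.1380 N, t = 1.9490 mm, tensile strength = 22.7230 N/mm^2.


Formula: w = F / (TS * t)
Substituting: w = 693.1380 / (22.7230 * 1.9490)
Result: 15.6510 mm


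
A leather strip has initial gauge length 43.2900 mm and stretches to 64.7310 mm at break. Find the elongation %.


Formula: Elongation = (Lf - L0) / L0 * 100
Substituting: Elongation = (64.7310 - 43.2900) / 43.2900 * 100
Result: 49.5288 %


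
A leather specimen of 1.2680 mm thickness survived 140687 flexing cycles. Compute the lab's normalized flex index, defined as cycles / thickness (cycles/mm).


Formula: Index = cycles / thickness
Substituting: Index = 140687 / 1.2680
Result: 110951.8927 cycles/mm


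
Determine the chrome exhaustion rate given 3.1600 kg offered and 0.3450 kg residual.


Formula: Uptake = (offered - residual) / offered * 100
Substituting: Uptake = (3.1600 - 0.3450) / 3.1600 * 100
Result: 89.0823 %


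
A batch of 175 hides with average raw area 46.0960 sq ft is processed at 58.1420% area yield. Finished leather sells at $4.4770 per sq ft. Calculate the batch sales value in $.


Raw_total = N * avg_area = 175 * 46.0960 = 8066.8000 sq ft
Finished = Raw_total * yield / 100 = 8066.8000 * 58.1420 / 100 = 4690.1989 sq ft
Value = Finished * price = 4690.1989 * 4.4770 = 20998.0203 $


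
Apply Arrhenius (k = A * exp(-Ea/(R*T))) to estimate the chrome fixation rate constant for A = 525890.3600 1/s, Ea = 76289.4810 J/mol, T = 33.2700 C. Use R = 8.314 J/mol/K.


T_K = T_C + 273.15 = 33.2700 + 273.15 = 306.4200 K
exponent = -Ea / (R * T_K) = -76289.4810 / (8.314 * 306.4200) = -29.9459
k = A * exp(exponent) = 525890.3600 * exp(-29.9459) = 5.1946e-08 1/s


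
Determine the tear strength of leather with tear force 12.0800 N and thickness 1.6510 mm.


Formula: Tear strength = force / thickness
Substituting: Tear strength = 12.0800 / 1.6510
Result: 7.3168 N/mm


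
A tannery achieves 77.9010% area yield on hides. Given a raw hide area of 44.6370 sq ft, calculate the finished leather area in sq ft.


Formula: finished = raw * yield / 100
Substituting: finished = 44.6370 * 77.9010 / 100
Result: 34.7727 sq ft


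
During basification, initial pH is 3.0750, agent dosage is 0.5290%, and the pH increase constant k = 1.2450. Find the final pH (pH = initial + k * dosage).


Formula: pH_final = pH_initial + k * base_pct
Substituting: pH_final = 3.0750 + 1.2450 * 0.5290
Result: 3.7336


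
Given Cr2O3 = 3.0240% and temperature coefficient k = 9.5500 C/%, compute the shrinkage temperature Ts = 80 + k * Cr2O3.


Formula: Ts = 80 + k * Cr2O3
Substituting: Ts = 80 + 9.5500 * 3.0240
Result: 108.8792 C


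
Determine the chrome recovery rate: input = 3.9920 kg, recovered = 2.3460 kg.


Formula: Recovery = recovered / input * 100
Substituting: Recovery = 2.3460 / 3.9920 * 100
Result: 58.7675 %


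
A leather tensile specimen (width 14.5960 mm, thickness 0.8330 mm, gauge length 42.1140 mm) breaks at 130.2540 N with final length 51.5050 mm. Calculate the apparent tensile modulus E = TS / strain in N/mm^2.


TS = F / (w * t) = 130.2540 / (14.5960 * 0.8330) = 10.7130 N/mm^2
strain = (Lf - L0) / L0 = (51.5050 - 42.1140) / 42.1140 = 0.2230
E = TS / strain = 10.7130 / 0.2230 = 48.0426 N/mm^2


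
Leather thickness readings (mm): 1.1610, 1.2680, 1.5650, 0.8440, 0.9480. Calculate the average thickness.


Formula: Average = sum / n
Substituting: Average = 5.7860 / 5
Result: 1.1572 mm


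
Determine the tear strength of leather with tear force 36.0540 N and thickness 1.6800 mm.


Formula: Tear strength = force / thickness
Substituting: Tear strength = 36.0540 / 1.6800
Result: 21.4607 N/mm


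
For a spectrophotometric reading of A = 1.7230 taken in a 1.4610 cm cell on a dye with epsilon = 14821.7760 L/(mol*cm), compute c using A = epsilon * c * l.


Formula: c = A / (epsilon * l)
Substituting: c = 1.7230 / (14821.7760 * 1.4610)
Result: 7.9567e-05 mol/L


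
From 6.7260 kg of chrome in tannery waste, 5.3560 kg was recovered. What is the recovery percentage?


Formula: Recovery = recovered / input * 100
Substituting: Recovery = 5.3560 / 6.7260 * 100
Result: 79.6313 %


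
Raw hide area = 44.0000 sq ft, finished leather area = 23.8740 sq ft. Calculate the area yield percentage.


Formula: Yield = finished / raw * 100
Substituting: Yield = 23.8740 / 44.0000 * 100
Result: 54.2591 %


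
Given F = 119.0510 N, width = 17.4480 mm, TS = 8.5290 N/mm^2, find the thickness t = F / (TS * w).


Formula: t = F / (TS * w)
Substituting: t = 119.0510 / (8.5290 * 17.4480)
Result: 0.8000 mm


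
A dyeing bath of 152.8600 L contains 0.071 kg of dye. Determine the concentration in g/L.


Formula: Conc = dye_mass(kg) / volume(L) * 1000
Substituting: Conc = 0.071 / 152.8600 * 1000
Result: 0.4645 g/L


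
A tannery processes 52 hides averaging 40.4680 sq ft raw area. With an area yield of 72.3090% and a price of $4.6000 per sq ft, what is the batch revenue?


Raw_total = N * avg_area = 52 * 40.4680 = 2104.3360 sq ft
Finished = Raw_total * yield / 100 = 2104.3360 * 72.3090 / 100 = 1521.6243 sq ft
Value = Finished * price = 1521.6243 * 4.6000 = 6999.4719 $


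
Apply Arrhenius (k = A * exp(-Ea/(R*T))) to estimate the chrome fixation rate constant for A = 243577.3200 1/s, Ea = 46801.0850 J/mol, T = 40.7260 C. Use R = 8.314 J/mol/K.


T_K = T_C + 273.15 = 40.7260 + 273.15 = 313.8760 K
exponent = -Ea / (R * T_K) = -46801.0850 / (8.314 * 313.8760) = -17.9344
k = A * exp(exponent) = 243577.3200 * exp(-17.9344) = 0.00396104 1/s


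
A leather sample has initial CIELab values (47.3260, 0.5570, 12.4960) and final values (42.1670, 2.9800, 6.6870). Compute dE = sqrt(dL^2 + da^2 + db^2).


dL = -5.1590, da = 2.4230, db = -5.8090
dE = sqrt((-5.1590)^2 + 2.4230^2 + (-5.8090)^2) = 8.1382


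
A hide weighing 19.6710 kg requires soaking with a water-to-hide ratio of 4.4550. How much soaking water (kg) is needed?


Formula: Water = hide_weight * ratio
Substituting: Water = 19.6710 * 4.4550
Result: 87.6343 kg


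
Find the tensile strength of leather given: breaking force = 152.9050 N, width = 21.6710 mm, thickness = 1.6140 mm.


Formula: TS = force / (width * thickness)
Substituting: TS = 152.9050 / (21.6710 * 1.6140)
Result: 4.3716 N/mm^2


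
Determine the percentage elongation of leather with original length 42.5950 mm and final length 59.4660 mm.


Formula: Elongation = (Lf - L0) / L0 * 100
Substituting: Elongation = (59.4660 - 42.5950) / 42.5950 * 100
Result: 39.6079 %


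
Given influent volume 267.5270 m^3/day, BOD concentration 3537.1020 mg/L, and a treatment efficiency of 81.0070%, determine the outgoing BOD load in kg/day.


Load_in = volume * conc / 1000 = 267.5270 * 3537.1020 / 1000 = 946.2703 kg/day
Removed = Load_in * eff / 100 = 946.2703 * 81.0070 / 100 = 766.5452 kg/day
Load_out = Load_in - Removed = 946.2703 - 766.5452 = 179.7251 kg/day


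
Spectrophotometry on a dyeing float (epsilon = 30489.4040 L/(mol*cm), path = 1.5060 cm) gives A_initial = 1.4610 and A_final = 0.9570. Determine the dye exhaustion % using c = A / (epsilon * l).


c_initial = A_i / (epsilon * l) = 1.4610 / (30489.4040 * 1.5060) = 3.1818e-05 mol/L
c_final = A_f / (epsilon * l) = 0.9570 / (30489.4040 * 1.5060) = 2.0842e-05 mol/L
Exhaustion = (c_initial - c_final) / c_initial * 100 = (3.1818e-05 - 2.0842e-05) / 3.1818e-05 * 100 = 34.4969 %


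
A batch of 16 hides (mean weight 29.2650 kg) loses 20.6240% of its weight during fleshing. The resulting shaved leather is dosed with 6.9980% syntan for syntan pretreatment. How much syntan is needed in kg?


Total_raw = N * avg_wt = 16 * 29.2650 = 468.2400 kg
Substrate = Total_raw * (1 - loss/100) = 468.2400 * (1 - 20.6240/100) = 371.6702 kg
Syntan = Substrate * pct / 100 = 371.6702 * 6.9980 / 100 = 26.0095 kg


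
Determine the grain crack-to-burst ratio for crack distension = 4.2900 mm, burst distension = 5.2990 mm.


Formula: Ratio = crack / burst
Substituting: Ratio = 4.2900 / 5.2990
Result: 0.8096


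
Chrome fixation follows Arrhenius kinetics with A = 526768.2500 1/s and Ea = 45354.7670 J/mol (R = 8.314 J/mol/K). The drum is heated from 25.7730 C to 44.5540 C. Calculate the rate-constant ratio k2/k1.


T1 = 25.7730 + 273.15 = 298.9230 K; T2 = 44.5540 + 273.15 = 317.7040 K
k1 = A * exp(-Ea/(R*T1)) = 526768.2500 * exp(-45354.7670/(8.314*298.9230)) = 0.0062505 1/s
k2 = A * exp(-Ea/(R*T2)) = 526768.2500 * exp(-45354.7670/(8.314*317.7040)) = 0.018384 1/s
k2/k1 = 0.018384 / 0.0062505 = 2.9412


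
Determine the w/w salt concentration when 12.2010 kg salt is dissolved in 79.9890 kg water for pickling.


Formula: Conc = salt / (water + salt) * 100
Substituting: Conc = 12.2010 / (79.9890 + 12.2010) * 100
Result: 13.2346 %


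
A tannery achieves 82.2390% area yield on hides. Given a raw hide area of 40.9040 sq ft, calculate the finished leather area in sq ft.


Formula: finished = raw * yield / 100
Substituting: finished = 40.9040 * 82.2390 / 100
Result: 33.6390 sq ft


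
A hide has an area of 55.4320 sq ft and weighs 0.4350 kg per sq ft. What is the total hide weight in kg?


Formula: Weight = area * weight_per_sqft
Substituting: Weight = 55.4320 * 0.4350
Result: 24.1129 kg


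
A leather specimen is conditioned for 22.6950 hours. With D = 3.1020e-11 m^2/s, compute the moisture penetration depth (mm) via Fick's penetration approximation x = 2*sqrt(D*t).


t = 22.6950 hr * 3600 = 81702.0000 s
D * t = 3.1020e-11 * 81702.0000 = 2.5344e-06
x = 2 * sqrt(D*t) = 2 * sqrt(2.5344e-06) = 0.00318396 m = 3.1840 mm


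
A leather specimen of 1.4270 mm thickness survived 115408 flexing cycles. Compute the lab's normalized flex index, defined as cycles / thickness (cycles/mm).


Formula: Index = cycles / thickness
Substituting: Index = 115408 / 1.4270
Result: 80874.5620 cycles/mm


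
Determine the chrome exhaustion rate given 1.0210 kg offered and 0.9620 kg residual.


Formula: Uptake = (offered - residual) / offered * 100
Substituting: Uptake = (1.0210 - 0.9620) / 1.0210 * 100
Result: 5.7786 %


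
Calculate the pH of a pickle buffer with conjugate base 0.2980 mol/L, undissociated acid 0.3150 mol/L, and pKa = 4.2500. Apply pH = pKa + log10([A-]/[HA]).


ratio = [A-] / [HA] = 0.2980 / 0.3150 = 0.9460
log10(ratio) = -0.0240943
pH = pKa + log10(ratio) = 4.2500 - 0.0240943 = 4.2259


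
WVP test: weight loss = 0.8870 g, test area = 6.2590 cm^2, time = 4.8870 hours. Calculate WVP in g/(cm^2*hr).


Formula: WVP = loss / (area * time)
Substituting: WVP = 0.8870 / (6.2590 * 4.8870)
Result: 0.0289986 g/(cm^2*hr)


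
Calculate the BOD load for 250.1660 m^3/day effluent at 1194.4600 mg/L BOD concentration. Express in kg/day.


Formula: BOD_load = volume * conc / 1000
Substituting: BOD_load = 250.1660 * 1194.4600 / 1000
Result: 298.8133 kg/day


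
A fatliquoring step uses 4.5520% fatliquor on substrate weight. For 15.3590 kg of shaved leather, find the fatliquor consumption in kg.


Formula: Fat = substrate * pct / 100
Substituting: Fat = 15.3590 * 4.5520 / 100
Result: 0.6991 kg


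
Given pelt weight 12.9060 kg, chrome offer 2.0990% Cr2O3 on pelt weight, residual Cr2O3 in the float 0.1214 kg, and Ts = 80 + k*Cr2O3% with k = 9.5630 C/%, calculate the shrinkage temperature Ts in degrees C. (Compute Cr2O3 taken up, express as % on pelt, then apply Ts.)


Offered = pelt * offer_pct / 100 = 12.9060 * 2.0990 / 100 = 0.2709 kg
Uptake = offered - residual = 0.2709 - 0.1214 = 0.1495 kg
Cr2O3% on pelt = uptake / pelt * 100 = 0.1495 / 12.9060 * 100 = 1.1584 %
Ts = 80 + k * Cr2O3% = 80 + 9.5630 * 1.1584 = 91.0773 C


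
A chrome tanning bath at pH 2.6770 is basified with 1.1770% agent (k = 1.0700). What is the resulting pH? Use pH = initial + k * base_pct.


Formula: pH_final = pH_initial + k * base_pct
Substituting: pH_final = 2.6770 + 1.0700 * 1.1770
Result: 3.9364


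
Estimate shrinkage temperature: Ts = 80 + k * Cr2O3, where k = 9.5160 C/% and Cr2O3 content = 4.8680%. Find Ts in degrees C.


Formula: Ts = 80 + k * Cr2O3
Substituting: Ts = 80 + 9.5160 * 4.8680
Result: 126.3239 C


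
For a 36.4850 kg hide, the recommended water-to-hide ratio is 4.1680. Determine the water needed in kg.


Formula: Water = hide_weight * ratio
Substituting: Water = 36.4850 * 4.1680
Result: 152.0695 kg


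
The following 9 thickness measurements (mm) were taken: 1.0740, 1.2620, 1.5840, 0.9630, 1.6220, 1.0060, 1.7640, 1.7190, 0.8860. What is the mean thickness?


Formula: Average = sum / n
Substituting: Average = 11.8800 / 9
Result: 1.3200 mm


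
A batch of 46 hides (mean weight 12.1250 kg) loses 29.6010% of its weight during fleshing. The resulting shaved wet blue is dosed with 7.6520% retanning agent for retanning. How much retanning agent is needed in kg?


Total_raw = N * avg_wt = 46 * 12.1250 = 557.7500 kg
Substrate = Total_raw * (1 - loss/100) = 557.7500 * (1 - 29.6010/100) = 392.6504 kg
Retan = Substrate * pct / 100 = 392.6504 * 7.6520 / 100 = 30.0456 kg


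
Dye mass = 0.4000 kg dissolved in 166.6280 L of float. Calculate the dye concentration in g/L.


Formula: Conc = dye_mass(kg) / volume(L) * 1000
Substituting: Conc = 0.4000 / 166.6280 * 1000
Result: 2.4006 g/L


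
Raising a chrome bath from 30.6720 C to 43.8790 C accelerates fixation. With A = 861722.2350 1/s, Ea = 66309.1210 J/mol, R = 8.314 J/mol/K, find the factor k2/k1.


T1 = 30.6720 + 273.15 = 303.8220 K; T2 = 43.8790 + 273.15 = 317.0290 K
k1 = A * exp(-Ea/(R*T1)) = 861722.2350 * exp(-66309.1210/(8.314*303.8220)) = 3.4257e-06 1/s
k2 = A * exp(-Ea/(R*T2)) = 861722.2350 * exp(-66309.1210/(8.314*317.0290)) = 1.0226e-05 1/s
k2/k1 = 1.0226e-05 / 3.4257e-06 = 2.9849


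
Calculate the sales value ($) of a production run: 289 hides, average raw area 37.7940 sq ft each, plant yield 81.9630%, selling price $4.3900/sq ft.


Raw_total = N * avg_area = 289 * 37.7940 = 10922.4660 sq ft
Finished = Raw_total * yield / 100 = 10922.4660 * 81.9630 / 100 = 8952.3808 sq ft
Value = Finished * price = 8952.3808 * 4.3900 = 39300.9517 $


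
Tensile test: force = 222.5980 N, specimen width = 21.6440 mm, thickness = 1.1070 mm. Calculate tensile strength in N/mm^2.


Formula: TS = force / (width * thickness)
Substituting: TS = 222.5980 / (21.6440 * 1.1070)
Result: 9.2904 N/mm^2


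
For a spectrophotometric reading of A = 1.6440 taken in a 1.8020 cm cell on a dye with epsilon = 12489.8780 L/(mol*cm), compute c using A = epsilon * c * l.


Formula: c = A / (epsilon * l)
Substituting: c = 1.6440 / (12489.8780 * 1.8020)
Result: 7.3045e-05 mol/L


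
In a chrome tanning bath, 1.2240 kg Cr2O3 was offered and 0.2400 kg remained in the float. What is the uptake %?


Formula: Uptake = (offered - residual) / offered * 100
Substituting: Uptake = (1.2240 - 0.2400) / 1.2240 * 100
Result: 80.3922 %


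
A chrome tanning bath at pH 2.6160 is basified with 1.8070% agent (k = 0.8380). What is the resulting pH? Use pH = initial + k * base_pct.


Formula: pH_final = pH_initial + k * base_pct
Substituting: pH_final = 2.6160 + 0.8380 * 1.8070
Result: 4.1303


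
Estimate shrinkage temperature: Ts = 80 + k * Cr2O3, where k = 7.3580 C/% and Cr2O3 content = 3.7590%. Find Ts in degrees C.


Formula: Ts = 80 + k * Cr2O3
Substituting: Ts = 80 + 7.3580 * 3.7590
Result: 107.6587 C


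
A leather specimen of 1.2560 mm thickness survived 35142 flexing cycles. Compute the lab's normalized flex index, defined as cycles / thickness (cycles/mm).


Formula: Index = cycles / thickness
Substituting: Index = 35142 / 1.2560
Result: 27979.2994 cycles/mm


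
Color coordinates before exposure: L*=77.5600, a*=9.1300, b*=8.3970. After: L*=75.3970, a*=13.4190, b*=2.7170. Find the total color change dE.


dL = -2.1630, da = 4.2890, db = -5.6800
dE = sqrt((-2.1630)^2 + 4.2890^2 + (-5.6800)^2) = 7.4389


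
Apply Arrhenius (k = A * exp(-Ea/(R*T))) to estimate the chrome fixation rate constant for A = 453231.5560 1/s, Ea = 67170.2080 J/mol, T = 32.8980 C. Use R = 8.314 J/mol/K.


T_K = T_C + 273.15 = 32.8980 + 273.15 = 306.0480 K
exponent = -Ea / (R * T_K) = -67170.2080 / (8.314 * 306.0480) = -26.3984
k = A * exp(exponent) = 453231.5560 * exp(-26.3984) = 1.5547e-06 1/s


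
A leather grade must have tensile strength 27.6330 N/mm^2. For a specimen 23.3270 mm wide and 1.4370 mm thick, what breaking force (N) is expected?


Formula: F = TS * w * t
Substituting: F = 27.6330 * 23.3270 * 1.4370
Result: 926.2830 N


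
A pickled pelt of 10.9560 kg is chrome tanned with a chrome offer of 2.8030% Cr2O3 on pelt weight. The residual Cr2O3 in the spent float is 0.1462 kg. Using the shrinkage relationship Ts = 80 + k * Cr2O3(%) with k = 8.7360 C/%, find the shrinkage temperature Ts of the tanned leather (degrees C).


Offered = pelt * offer_pct / 100 = 10.9560 * 2.8030 / 100 = 0.3071 kg
Uptake = offered - residual = 0.3071 - 0.1462 = 0.1609 kg
Cr2O3% on pelt = uptake / pelt * 100 = 0.1609 / 10.9560 * 100 = 1.4686 %
Ts = 80 + k * Cr2O3% = 80 + 8.7360 * 1.4686 = 92.8294 C


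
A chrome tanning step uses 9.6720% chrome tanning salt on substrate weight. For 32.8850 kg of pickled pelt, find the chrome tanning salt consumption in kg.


Formula: Chrome = substrate * pct / 100
Substituting: Chrome = 32.8850 * 9.6720 / 100
Result: 3.1806 kg


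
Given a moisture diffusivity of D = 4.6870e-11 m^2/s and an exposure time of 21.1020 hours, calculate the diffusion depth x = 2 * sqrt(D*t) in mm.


t = 21.1020 hr * 3600 = 75967.2000 s
D * t = 4.6870e-11 * 75967.2000 = 3.5606e-06
x = 2 * sqrt(D*t) = 2 * sqrt(3.5606e-06) = 0.0037739 m = 3.7739 mm


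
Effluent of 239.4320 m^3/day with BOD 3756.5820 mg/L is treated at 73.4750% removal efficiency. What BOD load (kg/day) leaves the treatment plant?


Load_in = volume * conc / 1000 = 239.4320 * 3756.5820 / 1000 = 899.4459 kg/day
Removed = Load_in * eff / 100 = 899.4459 * 73.4750 / 100 = 660.8679 kg/day
Load_out = Load_in - Removed = 899.4459 - 660.8679 = 238.5780 kg/day


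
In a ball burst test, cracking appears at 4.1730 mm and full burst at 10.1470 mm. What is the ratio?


Formula: Ratio = crack / burst
Substituting: Ratio = 4.1730 / 10.1470
Result: 0.4113


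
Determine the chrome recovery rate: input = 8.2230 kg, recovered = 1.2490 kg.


Formula: Recovery = recovered / input * 100
Substituting: Recovery = 1.2490 / 8.2230 * 100
Result: 15.1891 %


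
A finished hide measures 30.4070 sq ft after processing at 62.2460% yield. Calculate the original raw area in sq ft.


Formula: raw = finished * 100 / yield
Substituting: raw = 30.4070 * 100 / 62.2460
Result: 48.8497 sq ft


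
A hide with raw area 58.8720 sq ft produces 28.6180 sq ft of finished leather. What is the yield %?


Formula: Yield = finished / raw * 100
Substituting: Yield = 28.6180 / 58.8720 * 100
Result: 48.6105 %


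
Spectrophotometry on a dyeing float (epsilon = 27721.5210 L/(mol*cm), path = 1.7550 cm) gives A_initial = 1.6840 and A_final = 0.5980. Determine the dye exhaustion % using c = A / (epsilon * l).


c_initial = A_i / (epsilon * l) = 1.6840 / (27721.5210 * 1.7550) = 3.4614e-05 mol/L
c_final = A_f / (epsilon * l) = 0.5980 / (27721.5210 * 1.7550) = 1.2292e-05 mol/L
Exhaustion = (c_initial - c_final) / c_initial * 100 = (3.4614e-05 - 1.2292e-05) / 3.4614e-05 * 100 = 64.4893 %


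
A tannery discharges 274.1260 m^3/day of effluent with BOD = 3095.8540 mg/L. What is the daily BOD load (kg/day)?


Formula: BOD_load = volume * conc / 1000
Substituting: BOD_load = 274.1260 * 3095.8540 / 1000
Result: 848.6541 kg/day


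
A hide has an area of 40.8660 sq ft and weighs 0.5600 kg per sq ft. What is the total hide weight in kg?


Formula: Weight = area * weight_per_sqft
Substituting: Weight = 40.8660 * 0.5600
Result: 22.8850 kg


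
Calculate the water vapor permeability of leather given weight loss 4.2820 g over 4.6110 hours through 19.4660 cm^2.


Formula: WVP = loss / (area * time)
Substituting: WVP = 4.2820 / (19.4660 * 4.6110)
Result: 0.0477062 g/(cm^2*hr)


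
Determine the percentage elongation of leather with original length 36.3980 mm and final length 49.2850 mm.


Formula: Elongation = (Lf - L0) / L0 * 100
Substituting: Elongation = (49.2850 - 36.3980) / 36.3980 * 100
Result: 35.4058 %


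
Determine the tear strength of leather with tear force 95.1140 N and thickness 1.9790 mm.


Formula: Tear strength = force / thickness
Substituting: Tear strength = 95.1140 / 1.9790
Result: 48.0616 N/mm


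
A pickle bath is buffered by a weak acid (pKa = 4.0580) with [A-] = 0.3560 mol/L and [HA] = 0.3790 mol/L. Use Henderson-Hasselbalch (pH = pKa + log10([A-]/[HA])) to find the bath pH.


ratio = [A-] / [HA] = 0.3560 / 0.3790 = 0.9393
log10(ratio) = -0.0271892
pH = pKa + log10(ratio) = 4.0580 - 0.0271892 = 4.0308


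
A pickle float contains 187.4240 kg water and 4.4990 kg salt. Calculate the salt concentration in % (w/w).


Formula: Conc = salt / (water + salt) * 100
Substituting: Conc = 4.4990 / (187.4240 + 4.4990) * 100
Result: 2.3442 %


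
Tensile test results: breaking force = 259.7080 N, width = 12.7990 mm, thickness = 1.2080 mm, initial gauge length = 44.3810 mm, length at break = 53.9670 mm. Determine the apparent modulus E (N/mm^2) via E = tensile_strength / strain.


TS = F / (w * t) = 259.7080 / (12.7990 * 1.2080) = 16.7974 N/mm^2
strain = (Lf - L0) / L0 = (53.9670 - 44.3810) / 44.3810 = 0.2160
E = TS / strain = 16.7974 / 0.2160 = 77.7682 N/mm^2


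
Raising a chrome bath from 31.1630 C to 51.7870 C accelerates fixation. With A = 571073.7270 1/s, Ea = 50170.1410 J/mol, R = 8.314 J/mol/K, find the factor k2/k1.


T1 = 31.1630 + 273.15 = 304.3130 K; T2 = 51.7870 + 273.15 = 324.9370 K
k1 = A * exp(-Ea/(R*T1)) = 571073.7270 * exp(-50170.1410/(8.314*304.3130)) = 0.00139569 1/s
k2 = A * exp(-Ea/(R*T2)) = 571073.7270 * exp(-50170.1410/(8.314*324.9370)) = 0.00491353 1/s
k2/k1 = 0.00491353 / 0.00139569 = 3.5205


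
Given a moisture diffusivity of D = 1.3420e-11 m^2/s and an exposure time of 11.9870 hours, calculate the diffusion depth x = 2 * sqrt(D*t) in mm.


t = 11.9870 hr * 3600 = 43153.2000 s
D * t = 1.3420e-11 * 43153.2000 = 5.7912e-07
x = 2 * sqrt(D*t) = 2 * sqrt(5.7912e-07) = 0.00152199 m = 1.5220 mm
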